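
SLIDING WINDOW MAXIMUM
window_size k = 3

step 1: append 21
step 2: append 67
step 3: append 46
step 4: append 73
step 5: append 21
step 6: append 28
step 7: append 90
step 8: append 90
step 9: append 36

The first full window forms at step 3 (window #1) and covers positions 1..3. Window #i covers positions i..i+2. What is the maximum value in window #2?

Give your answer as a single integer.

Answer: 73

Derivation:
step 1: append 21 -> window=[21] (not full yet)
step 2: append 67 -> window=[21, 67] (not full yet)
step 3: append 46 -> window=[21, 67, 46] -> max=67
step 4: append 73 -> window=[67, 46, 73] -> max=73
Window #2 max = 73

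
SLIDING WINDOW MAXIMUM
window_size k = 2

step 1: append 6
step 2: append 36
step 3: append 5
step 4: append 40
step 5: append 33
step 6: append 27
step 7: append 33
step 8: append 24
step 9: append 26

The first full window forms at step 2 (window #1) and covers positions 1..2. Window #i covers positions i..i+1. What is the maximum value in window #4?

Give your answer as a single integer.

step 1: append 6 -> window=[6] (not full yet)
step 2: append 36 -> window=[6, 36] -> max=36
step 3: append 5 -> window=[36, 5] -> max=36
step 4: append 40 -> window=[5, 40] -> max=40
step 5: append 33 -> window=[40, 33] -> max=40
Window #4 max = 40

Answer: 40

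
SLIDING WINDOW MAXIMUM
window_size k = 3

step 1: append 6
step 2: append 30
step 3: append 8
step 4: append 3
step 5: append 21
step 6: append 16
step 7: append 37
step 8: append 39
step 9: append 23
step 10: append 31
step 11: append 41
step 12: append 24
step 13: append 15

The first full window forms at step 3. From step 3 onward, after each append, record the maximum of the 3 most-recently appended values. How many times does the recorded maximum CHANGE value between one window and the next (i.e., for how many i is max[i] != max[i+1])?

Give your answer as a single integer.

Answer: 4

Derivation:
step 1: append 6 -> window=[6] (not full yet)
step 2: append 30 -> window=[6, 30] (not full yet)
step 3: append 8 -> window=[6, 30, 8] -> max=30
step 4: append 3 -> window=[30, 8, 3] -> max=30
step 5: append 21 -> window=[8, 3, 21] -> max=21
step 6: append 16 -> window=[3, 21, 16] -> max=21
step 7: append 37 -> window=[21, 16, 37] -> max=37
step 8: append 39 -> window=[16, 37, 39] -> max=39
step 9: append 23 -> window=[37, 39, 23] -> max=39
step 10: append 31 -> window=[39, 23, 31] -> max=39
step 11: append 41 -> window=[23, 31, 41] -> max=41
step 12: append 24 -> window=[31, 41, 24] -> max=41
step 13: append 15 -> window=[41, 24, 15] -> max=41
Recorded maximums: 30 30 21 21 37 39 39 39 41 41 41
Changes between consecutive maximums: 4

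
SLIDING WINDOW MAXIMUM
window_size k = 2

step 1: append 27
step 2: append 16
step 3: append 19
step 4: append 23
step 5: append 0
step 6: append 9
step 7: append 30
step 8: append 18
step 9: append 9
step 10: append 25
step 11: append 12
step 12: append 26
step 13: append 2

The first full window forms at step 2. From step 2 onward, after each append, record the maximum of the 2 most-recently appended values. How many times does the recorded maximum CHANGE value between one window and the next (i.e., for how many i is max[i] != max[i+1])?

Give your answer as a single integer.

Answer: 7

Derivation:
step 1: append 27 -> window=[27] (not full yet)
step 2: append 16 -> window=[27, 16] -> max=27
step 3: append 19 -> window=[16, 19] -> max=19
step 4: append 23 -> window=[19, 23] -> max=23
step 5: append 0 -> window=[23, 0] -> max=23
step 6: append 9 -> window=[0, 9] -> max=9
step 7: append 30 -> window=[9, 30] -> max=30
step 8: append 18 -> window=[30, 18] -> max=30
step 9: append 9 -> window=[18, 9] -> max=18
step 10: append 25 -> window=[9, 25] -> max=25
step 11: append 12 -> window=[25, 12] -> max=25
step 12: append 26 -> window=[12, 26] -> max=26
step 13: append 2 -> window=[26, 2] -> max=26
Recorded maximums: 27 19 23 23 9 30 30 18 25 25 26 26
Changes between consecutive maximums: 7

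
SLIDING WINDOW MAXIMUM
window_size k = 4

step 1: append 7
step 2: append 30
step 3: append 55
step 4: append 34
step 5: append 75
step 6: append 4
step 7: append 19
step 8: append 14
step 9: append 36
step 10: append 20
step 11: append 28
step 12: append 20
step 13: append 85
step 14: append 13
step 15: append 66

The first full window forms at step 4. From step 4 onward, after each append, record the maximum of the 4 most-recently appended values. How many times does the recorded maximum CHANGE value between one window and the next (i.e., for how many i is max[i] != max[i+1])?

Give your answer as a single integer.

Answer: 3

Derivation:
step 1: append 7 -> window=[7] (not full yet)
step 2: append 30 -> window=[7, 30] (not full yet)
step 3: append 55 -> window=[7, 30, 55] (not full yet)
step 4: append 34 -> window=[7, 30, 55, 34] -> max=55
step 5: append 75 -> window=[30, 55, 34, 75] -> max=75
step 6: append 4 -> window=[55, 34, 75, 4] -> max=75
step 7: append 19 -> window=[34, 75, 4, 19] -> max=75
step 8: append 14 -> window=[75, 4, 19, 14] -> max=75
step 9: append 36 -> window=[4, 19, 14, 36] -> max=36
step 10: append 20 -> window=[19, 14, 36, 20] -> max=36
step 11: append 28 -> window=[14, 36, 20, 28] -> max=36
step 12: append 20 -> window=[36, 20, 28, 20] -> max=36
step 13: append 85 -> window=[20, 28, 20, 85] -> max=85
step 14: append 13 -> window=[28, 20, 85, 13] -> max=85
step 15: append 66 -> window=[20, 85, 13, 66] -> max=85
Recorded maximums: 55 75 75 75 75 36 36 36 36 85 85 85
Changes between consecutive maximums: 3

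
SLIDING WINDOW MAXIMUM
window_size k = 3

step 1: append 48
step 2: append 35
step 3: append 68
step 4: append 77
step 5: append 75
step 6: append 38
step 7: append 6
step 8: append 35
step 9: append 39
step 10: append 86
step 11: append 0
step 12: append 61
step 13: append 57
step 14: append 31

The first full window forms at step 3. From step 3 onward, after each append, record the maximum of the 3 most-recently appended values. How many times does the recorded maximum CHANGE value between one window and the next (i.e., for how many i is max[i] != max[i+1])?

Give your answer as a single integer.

step 1: append 48 -> window=[48] (not full yet)
step 2: append 35 -> window=[48, 35] (not full yet)
step 3: append 68 -> window=[48, 35, 68] -> max=68
step 4: append 77 -> window=[35, 68, 77] -> max=77
step 5: append 75 -> window=[68, 77, 75] -> max=77
step 6: append 38 -> window=[77, 75, 38] -> max=77
step 7: append 6 -> window=[75, 38, 6] -> max=75
step 8: append 35 -> window=[38, 6, 35] -> max=38
step 9: append 39 -> window=[6, 35, 39] -> max=39
step 10: append 86 -> window=[35, 39, 86] -> max=86
step 11: append 0 -> window=[39, 86, 0] -> max=86
step 12: append 61 -> window=[86, 0, 61] -> max=86
step 13: append 57 -> window=[0, 61, 57] -> max=61
step 14: append 31 -> window=[61, 57, 31] -> max=61
Recorded maximums: 68 77 77 77 75 38 39 86 86 86 61 61
Changes between consecutive maximums: 6

Answer: 6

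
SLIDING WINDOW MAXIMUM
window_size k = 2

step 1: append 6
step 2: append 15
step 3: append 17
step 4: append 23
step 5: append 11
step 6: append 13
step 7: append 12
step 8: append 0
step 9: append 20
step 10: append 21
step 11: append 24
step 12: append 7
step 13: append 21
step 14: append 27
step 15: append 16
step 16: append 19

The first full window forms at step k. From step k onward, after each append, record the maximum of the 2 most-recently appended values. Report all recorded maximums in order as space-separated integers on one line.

step 1: append 6 -> window=[6] (not full yet)
step 2: append 15 -> window=[6, 15] -> max=15
step 3: append 17 -> window=[15, 17] -> max=17
step 4: append 23 -> window=[17, 23] -> max=23
step 5: append 11 -> window=[23, 11] -> max=23
step 6: append 13 -> window=[11, 13] -> max=13
step 7: append 12 -> window=[13, 12] -> max=13
step 8: append 0 -> window=[12, 0] -> max=12
step 9: append 20 -> window=[0, 20] -> max=20
step 10: append 21 -> window=[20, 21] -> max=21
step 11: append 24 -> window=[21, 24] -> max=24
step 12: append 7 -> window=[24, 7] -> max=24
step 13: append 21 -> window=[7, 21] -> max=21
step 14: append 27 -> window=[21, 27] -> max=27
step 15: append 16 -> window=[27, 16] -> max=27
step 16: append 19 -> window=[16, 19] -> max=19

Answer: 15 17 23 23 13 13 12 20 21 24 24 21 27 27 19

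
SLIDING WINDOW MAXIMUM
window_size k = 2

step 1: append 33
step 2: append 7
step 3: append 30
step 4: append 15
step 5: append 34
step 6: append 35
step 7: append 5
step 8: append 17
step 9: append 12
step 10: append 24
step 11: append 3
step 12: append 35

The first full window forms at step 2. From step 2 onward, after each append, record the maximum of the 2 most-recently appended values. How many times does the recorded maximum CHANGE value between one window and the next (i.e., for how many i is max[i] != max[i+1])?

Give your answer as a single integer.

step 1: append 33 -> window=[33] (not full yet)
step 2: append 7 -> window=[33, 7] -> max=33
step 3: append 30 -> window=[7, 30] -> max=30
step 4: append 15 -> window=[30, 15] -> max=30
step 5: append 34 -> window=[15, 34] -> max=34
step 6: append 35 -> window=[34, 35] -> max=35
step 7: append 5 -> window=[35, 5] -> max=35
step 8: append 17 -> window=[5, 17] -> max=17
step 9: append 12 -> window=[17, 12] -> max=17
step 10: append 24 -> window=[12, 24] -> max=24
step 11: append 3 -> window=[24, 3] -> max=24
step 12: append 35 -> window=[3, 35] -> max=35
Recorded maximums: 33 30 30 34 35 35 17 17 24 24 35
Changes between consecutive maximums: 6

Answer: 6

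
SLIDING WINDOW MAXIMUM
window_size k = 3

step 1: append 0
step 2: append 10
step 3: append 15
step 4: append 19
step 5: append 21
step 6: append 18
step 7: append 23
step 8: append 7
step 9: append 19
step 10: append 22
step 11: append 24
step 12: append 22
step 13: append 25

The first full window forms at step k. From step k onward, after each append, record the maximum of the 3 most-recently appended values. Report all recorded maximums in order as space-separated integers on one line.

Answer: 15 19 21 21 23 23 23 22 24 24 25

Derivation:
step 1: append 0 -> window=[0] (not full yet)
step 2: append 10 -> window=[0, 10] (not full yet)
step 3: append 15 -> window=[0, 10, 15] -> max=15
step 4: append 19 -> window=[10, 15, 19] -> max=19
step 5: append 21 -> window=[15, 19, 21] -> max=21
step 6: append 18 -> window=[19, 21, 18] -> max=21
step 7: append 23 -> window=[21, 18, 23] -> max=23
step 8: append 7 -> window=[18, 23, 7] -> max=23
step 9: append 19 -> window=[23, 7, 19] -> max=23
step 10: append 22 -> window=[7, 19, 22] -> max=22
step 11: append 24 -> window=[19, 22, 24] -> max=24
step 12: append 22 -> window=[22, 24, 22] -> max=24
step 13: append 25 -> window=[24, 22, 25] -> max=25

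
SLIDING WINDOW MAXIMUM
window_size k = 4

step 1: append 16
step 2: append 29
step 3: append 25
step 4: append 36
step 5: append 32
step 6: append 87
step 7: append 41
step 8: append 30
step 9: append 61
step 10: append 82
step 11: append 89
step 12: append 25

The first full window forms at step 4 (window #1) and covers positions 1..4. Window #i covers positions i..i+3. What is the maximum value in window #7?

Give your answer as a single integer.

Answer: 82

Derivation:
step 1: append 16 -> window=[16] (not full yet)
step 2: append 29 -> window=[16, 29] (not full yet)
step 3: append 25 -> window=[16, 29, 25] (not full yet)
step 4: append 36 -> window=[16, 29, 25, 36] -> max=36
step 5: append 32 -> window=[29, 25, 36, 32] -> max=36
step 6: append 87 -> window=[25, 36, 32, 87] -> max=87
step 7: append 41 -> window=[36, 32, 87, 41] -> max=87
step 8: append 30 -> window=[32, 87, 41, 30] -> max=87
step 9: append 61 -> window=[87, 41, 30, 61] -> max=87
step 10: append 82 -> window=[41, 30, 61, 82] -> max=82
Window #7 max = 82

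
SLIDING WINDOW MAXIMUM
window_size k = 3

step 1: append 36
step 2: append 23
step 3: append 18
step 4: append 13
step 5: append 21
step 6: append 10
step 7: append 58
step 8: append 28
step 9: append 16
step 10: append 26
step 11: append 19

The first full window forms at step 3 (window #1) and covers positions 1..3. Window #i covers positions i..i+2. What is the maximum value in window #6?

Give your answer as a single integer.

Answer: 58

Derivation:
step 1: append 36 -> window=[36] (not full yet)
step 2: append 23 -> window=[36, 23] (not full yet)
step 3: append 18 -> window=[36, 23, 18] -> max=36
step 4: append 13 -> window=[23, 18, 13] -> max=23
step 5: append 21 -> window=[18, 13, 21] -> max=21
step 6: append 10 -> window=[13, 21, 10] -> max=21
step 7: append 58 -> window=[21, 10, 58] -> max=58
step 8: append 28 -> window=[10, 58, 28] -> max=58
Window #6 max = 58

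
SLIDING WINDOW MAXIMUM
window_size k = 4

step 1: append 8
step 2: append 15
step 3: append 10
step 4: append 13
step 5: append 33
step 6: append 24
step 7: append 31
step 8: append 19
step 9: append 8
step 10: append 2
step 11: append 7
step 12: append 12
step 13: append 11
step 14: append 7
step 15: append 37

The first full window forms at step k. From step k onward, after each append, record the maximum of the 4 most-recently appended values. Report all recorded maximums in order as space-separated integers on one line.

step 1: append 8 -> window=[8] (not full yet)
step 2: append 15 -> window=[8, 15] (not full yet)
step 3: append 10 -> window=[8, 15, 10] (not full yet)
step 4: append 13 -> window=[8, 15, 10, 13] -> max=15
step 5: append 33 -> window=[15, 10, 13, 33] -> max=33
step 6: append 24 -> window=[10, 13, 33, 24] -> max=33
step 7: append 31 -> window=[13, 33, 24, 31] -> max=33
step 8: append 19 -> window=[33, 24, 31, 19] -> max=33
step 9: append 8 -> window=[24, 31, 19, 8] -> max=31
step 10: append 2 -> window=[31, 19, 8, 2] -> max=31
step 11: append 7 -> window=[19, 8, 2, 7] -> max=19
step 12: append 12 -> window=[8, 2, 7, 12] -> max=12
step 13: append 11 -> window=[2, 7, 12, 11] -> max=12
step 14: append 7 -> window=[7, 12, 11, 7] -> max=12
step 15: append 37 -> window=[12, 11, 7, 37] -> max=37

Answer: 15 33 33 33 33 31 31 19 12 12 12 37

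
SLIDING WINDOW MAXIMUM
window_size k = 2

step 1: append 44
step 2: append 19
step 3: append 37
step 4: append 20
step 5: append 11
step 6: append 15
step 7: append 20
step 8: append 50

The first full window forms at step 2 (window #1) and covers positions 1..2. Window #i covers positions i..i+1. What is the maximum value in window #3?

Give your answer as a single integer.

Answer: 37

Derivation:
step 1: append 44 -> window=[44] (not full yet)
step 2: append 19 -> window=[44, 19] -> max=44
step 3: append 37 -> window=[19, 37] -> max=37
step 4: append 20 -> window=[37, 20] -> max=37
Window #3 max = 37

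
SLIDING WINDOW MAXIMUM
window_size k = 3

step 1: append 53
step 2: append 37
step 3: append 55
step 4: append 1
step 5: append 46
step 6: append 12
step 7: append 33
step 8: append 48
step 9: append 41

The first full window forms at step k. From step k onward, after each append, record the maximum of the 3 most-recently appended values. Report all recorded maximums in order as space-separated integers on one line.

Answer: 55 55 55 46 46 48 48

Derivation:
step 1: append 53 -> window=[53] (not full yet)
step 2: append 37 -> window=[53, 37] (not full yet)
step 3: append 55 -> window=[53, 37, 55] -> max=55
step 4: append 1 -> window=[37, 55, 1] -> max=55
step 5: append 46 -> window=[55, 1, 46] -> max=55
step 6: append 12 -> window=[1, 46, 12] -> max=46
step 7: append 33 -> window=[46, 12, 33] -> max=46
step 8: append 48 -> window=[12, 33, 48] -> max=48
step 9: append 41 -> window=[33, 48, 41] -> max=48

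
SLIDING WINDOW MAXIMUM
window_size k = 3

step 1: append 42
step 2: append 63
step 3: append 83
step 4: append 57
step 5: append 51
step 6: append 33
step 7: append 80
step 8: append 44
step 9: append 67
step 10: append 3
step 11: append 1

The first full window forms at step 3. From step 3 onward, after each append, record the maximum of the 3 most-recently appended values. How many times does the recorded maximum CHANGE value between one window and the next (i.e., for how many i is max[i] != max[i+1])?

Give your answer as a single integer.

step 1: append 42 -> window=[42] (not full yet)
step 2: append 63 -> window=[42, 63] (not full yet)
step 3: append 83 -> window=[42, 63, 83] -> max=83
step 4: append 57 -> window=[63, 83, 57] -> max=83
step 5: append 51 -> window=[83, 57, 51] -> max=83
step 6: append 33 -> window=[57, 51, 33] -> max=57
step 7: append 80 -> window=[51, 33, 80] -> max=80
step 8: append 44 -> window=[33, 80, 44] -> max=80
step 9: append 67 -> window=[80, 44, 67] -> max=80
step 10: append 3 -> window=[44, 67, 3] -> max=67
step 11: append 1 -> window=[67, 3, 1] -> max=67
Recorded maximums: 83 83 83 57 80 80 80 67 67
Changes between consecutive maximums: 3

Answer: 3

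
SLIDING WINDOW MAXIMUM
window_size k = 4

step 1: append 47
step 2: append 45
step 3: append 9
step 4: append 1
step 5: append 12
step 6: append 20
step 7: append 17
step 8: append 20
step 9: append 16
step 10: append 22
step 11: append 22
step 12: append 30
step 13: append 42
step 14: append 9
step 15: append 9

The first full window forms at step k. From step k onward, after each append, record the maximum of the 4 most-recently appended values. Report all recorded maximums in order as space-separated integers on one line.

step 1: append 47 -> window=[47] (not full yet)
step 2: append 45 -> window=[47, 45] (not full yet)
step 3: append 9 -> window=[47, 45, 9] (not full yet)
step 4: append 1 -> window=[47, 45, 9, 1] -> max=47
step 5: append 12 -> window=[45, 9, 1, 12] -> max=45
step 6: append 20 -> window=[9, 1, 12, 20] -> max=20
step 7: append 17 -> window=[1, 12, 20, 17] -> max=20
step 8: append 20 -> window=[12, 20, 17, 20] -> max=20
step 9: append 16 -> window=[20, 17, 20, 16] -> max=20
step 10: append 22 -> window=[17, 20, 16, 22] -> max=22
step 11: append 22 -> window=[20, 16, 22, 22] -> max=22
step 12: append 30 -> window=[16, 22, 22, 30] -> max=30
step 13: append 42 -> window=[22, 22, 30, 42] -> max=42
step 14: append 9 -> window=[22, 30, 42, 9] -> max=42
step 15: append 9 -> window=[30, 42, 9, 9] -> max=42

Answer: 47 45 20 20 20 20 22 22 30 42 42 42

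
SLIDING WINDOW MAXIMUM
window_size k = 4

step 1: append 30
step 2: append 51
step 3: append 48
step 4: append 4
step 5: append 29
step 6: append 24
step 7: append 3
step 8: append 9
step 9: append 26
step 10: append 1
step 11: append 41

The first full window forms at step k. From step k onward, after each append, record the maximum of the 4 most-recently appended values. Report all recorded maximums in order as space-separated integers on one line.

Answer: 51 51 48 29 29 26 26 41

Derivation:
step 1: append 30 -> window=[30] (not full yet)
step 2: append 51 -> window=[30, 51] (not full yet)
step 3: append 48 -> window=[30, 51, 48] (not full yet)
step 4: append 4 -> window=[30, 51, 48, 4] -> max=51
step 5: append 29 -> window=[51, 48, 4, 29] -> max=51
step 6: append 24 -> window=[48, 4, 29, 24] -> max=48
step 7: append 3 -> window=[4, 29, 24, 3] -> max=29
step 8: append 9 -> window=[29, 24, 3, 9] -> max=29
step 9: append 26 -> window=[24, 3, 9, 26] -> max=26
step 10: append 1 -> window=[3, 9, 26, 1] -> max=26
step 11: append 41 -> window=[9, 26, 1, 41] -> max=41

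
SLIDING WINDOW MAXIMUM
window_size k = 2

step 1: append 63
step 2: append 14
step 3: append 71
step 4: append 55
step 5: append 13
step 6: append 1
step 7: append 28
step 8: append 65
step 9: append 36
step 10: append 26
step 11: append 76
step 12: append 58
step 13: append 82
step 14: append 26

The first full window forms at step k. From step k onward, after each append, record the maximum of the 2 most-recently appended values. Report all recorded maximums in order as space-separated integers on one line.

Answer: 63 71 71 55 13 28 65 65 36 76 76 82 82

Derivation:
step 1: append 63 -> window=[63] (not full yet)
step 2: append 14 -> window=[63, 14] -> max=63
step 3: append 71 -> window=[14, 71] -> max=71
step 4: append 55 -> window=[71, 55] -> max=71
step 5: append 13 -> window=[55, 13] -> max=55
step 6: append 1 -> window=[13, 1] -> max=13
step 7: append 28 -> window=[1, 28] -> max=28
step 8: append 65 -> window=[28, 65] -> max=65
step 9: append 36 -> window=[65, 36] -> max=65
step 10: append 26 -> window=[36, 26] -> max=36
step 11: append 76 -> window=[26, 76] -> max=76
step 12: append 58 -> window=[76, 58] -> max=76
step 13: append 82 -> window=[58, 82] -> max=82
step 14: append 26 -> window=[82, 26] -> max=82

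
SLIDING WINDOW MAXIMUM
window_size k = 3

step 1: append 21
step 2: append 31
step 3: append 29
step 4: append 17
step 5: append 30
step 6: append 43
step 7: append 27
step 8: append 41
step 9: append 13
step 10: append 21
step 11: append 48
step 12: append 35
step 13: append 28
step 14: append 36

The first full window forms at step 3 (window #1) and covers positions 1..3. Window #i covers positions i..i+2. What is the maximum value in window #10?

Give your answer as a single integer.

step 1: append 21 -> window=[21] (not full yet)
step 2: append 31 -> window=[21, 31] (not full yet)
step 3: append 29 -> window=[21, 31, 29] -> max=31
step 4: append 17 -> window=[31, 29, 17] -> max=31
step 5: append 30 -> window=[29, 17, 30] -> max=30
step 6: append 43 -> window=[17, 30, 43] -> max=43
step 7: append 27 -> window=[30, 43, 27] -> max=43
step 8: append 41 -> window=[43, 27, 41] -> max=43
step 9: append 13 -> window=[27, 41, 13] -> max=41
step 10: append 21 -> window=[41, 13, 21] -> max=41
step 11: append 48 -> window=[13, 21, 48] -> max=48
step 12: append 35 -> window=[21, 48, 35] -> max=48
Window #10 max = 48

Answer: 48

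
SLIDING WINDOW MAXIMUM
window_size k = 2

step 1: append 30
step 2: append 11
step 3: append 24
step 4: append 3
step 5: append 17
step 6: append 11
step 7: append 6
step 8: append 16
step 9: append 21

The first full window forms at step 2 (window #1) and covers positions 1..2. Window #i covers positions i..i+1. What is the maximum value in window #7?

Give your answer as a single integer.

Answer: 16

Derivation:
step 1: append 30 -> window=[30] (not full yet)
step 2: append 11 -> window=[30, 11] -> max=30
step 3: append 24 -> window=[11, 24] -> max=24
step 4: append 3 -> window=[24, 3] -> max=24
step 5: append 17 -> window=[3, 17] -> max=17
step 6: append 11 -> window=[17, 11] -> max=17
step 7: append 6 -> window=[11, 6] -> max=11
step 8: append 16 -> window=[6, 16] -> max=16
Window #7 max = 16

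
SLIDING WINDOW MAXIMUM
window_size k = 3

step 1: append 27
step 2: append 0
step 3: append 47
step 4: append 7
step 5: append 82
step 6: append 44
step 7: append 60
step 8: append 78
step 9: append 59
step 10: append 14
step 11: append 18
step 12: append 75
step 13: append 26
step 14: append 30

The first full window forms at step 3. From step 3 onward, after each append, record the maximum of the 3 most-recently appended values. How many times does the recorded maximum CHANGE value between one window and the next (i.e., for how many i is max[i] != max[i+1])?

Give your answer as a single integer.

step 1: append 27 -> window=[27] (not full yet)
step 2: append 0 -> window=[27, 0] (not full yet)
step 3: append 47 -> window=[27, 0, 47] -> max=47
step 4: append 7 -> window=[0, 47, 7] -> max=47
step 5: append 82 -> window=[47, 7, 82] -> max=82
step 6: append 44 -> window=[7, 82, 44] -> max=82
step 7: append 60 -> window=[82, 44, 60] -> max=82
step 8: append 78 -> window=[44, 60, 78] -> max=78
step 9: append 59 -> window=[60, 78, 59] -> max=78
step 10: append 14 -> window=[78, 59, 14] -> max=78
step 11: append 18 -> window=[59, 14, 18] -> max=59
step 12: append 75 -> window=[14, 18, 75] -> max=75
step 13: append 26 -> window=[18, 75, 26] -> max=75
step 14: append 30 -> window=[75, 26, 30] -> max=75
Recorded maximums: 47 47 82 82 82 78 78 78 59 75 75 75
Changes between consecutive maximums: 4

Answer: 4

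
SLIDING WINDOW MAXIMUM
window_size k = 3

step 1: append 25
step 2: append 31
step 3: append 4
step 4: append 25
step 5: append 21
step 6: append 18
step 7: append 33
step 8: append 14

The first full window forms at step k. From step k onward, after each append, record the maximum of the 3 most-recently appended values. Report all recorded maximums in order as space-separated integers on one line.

Answer: 31 31 25 25 33 33

Derivation:
step 1: append 25 -> window=[25] (not full yet)
step 2: append 31 -> window=[25, 31] (not full yet)
step 3: append 4 -> window=[25, 31, 4] -> max=31
step 4: append 25 -> window=[31, 4, 25] -> max=31
step 5: append 21 -> window=[4, 25, 21] -> max=25
step 6: append 18 -> window=[25, 21, 18] -> max=25
step 7: append 33 -> window=[21, 18, 33] -> max=33
step 8: append 14 -> window=[18, 33, 14] -> max=33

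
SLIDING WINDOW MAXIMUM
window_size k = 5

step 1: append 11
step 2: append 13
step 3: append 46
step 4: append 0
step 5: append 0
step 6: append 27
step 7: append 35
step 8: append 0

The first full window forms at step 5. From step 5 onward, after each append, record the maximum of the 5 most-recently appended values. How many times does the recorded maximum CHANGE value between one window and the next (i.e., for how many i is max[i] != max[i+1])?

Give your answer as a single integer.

Answer: 1

Derivation:
step 1: append 11 -> window=[11] (not full yet)
step 2: append 13 -> window=[11, 13] (not full yet)
step 3: append 46 -> window=[11, 13, 46] (not full yet)
step 4: append 0 -> window=[11, 13, 46, 0] (not full yet)
step 5: append 0 -> window=[11, 13, 46, 0, 0] -> max=46
step 6: append 27 -> window=[13, 46, 0, 0, 27] -> max=46
step 7: append 35 -> window=[46, 0, 0, 27, 35] -> max=46
step 8: append 0 -> window=[0, 0, 27, 35, 0] -> max=35
Recorded maximums: 46 46 46 35
Changes between consecutive maximums: 1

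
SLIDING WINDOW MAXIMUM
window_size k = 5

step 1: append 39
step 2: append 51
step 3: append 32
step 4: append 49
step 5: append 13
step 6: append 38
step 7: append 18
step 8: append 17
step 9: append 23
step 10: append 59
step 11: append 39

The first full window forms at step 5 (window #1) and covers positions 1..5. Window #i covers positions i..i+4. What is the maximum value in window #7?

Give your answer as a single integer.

step 1: append 39 -> window=[39] (not full yet)
step 2: append 51 -> window=[39, 51] (not full yet)
step 3: append 32 -> window=[39, 51, 32] (not full yet)
step 4: append 49 -> window=[39, 51, 32, 49] (not full yet)
step 5: append 13 -> window=[39, 51, 32, 49, 13] -> max=51
step 6: append 38 -> window=[51, 32, 49, 13, 38] -> max=51
step 7: append 18 -> window=[32, 49, 13, 38, 18] -> max=49
step 8: append 17 -> window=[49, 13, 38, 18, 17] -> max=49
step 9: append 23 -> window=[13, 38, 18, 17, 23] -> max=38
step 10: append 59 -> window=[38, 18, 17, 23, 59] -> max=59
step 11: append 39 -> window=[18, 17, 23, 59, 39] -> max=59
Window #7 max = 59

Answer: 59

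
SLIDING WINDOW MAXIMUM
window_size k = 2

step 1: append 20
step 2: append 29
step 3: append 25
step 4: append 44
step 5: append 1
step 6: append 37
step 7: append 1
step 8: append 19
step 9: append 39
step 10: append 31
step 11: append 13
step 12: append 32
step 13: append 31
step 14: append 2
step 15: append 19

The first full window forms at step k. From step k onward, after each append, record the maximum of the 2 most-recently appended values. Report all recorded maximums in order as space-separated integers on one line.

step 1: append 20 -> window=[20] (not full yet)
step 2: append 29 -> window=[20, 29] -> max=29
step 3: append 25 -> window=[29, 25] -> max=29
step 4: append 44 -> window=[25, 44] -> max=44
step 5: append 1 -> window=[44, 1] -> max=44
step 6: append 37 -> window=[1, 37] -> max=37
step 7: append 1 -> window=[37, 1] -> max=37
step 8: append 19 -> window=[1, 19] -> max=19
step 9: append 39 -> window=[19, 39] -> max=39
step 10: append 31 -> window=[39, 31] -> max=39
step 11: append 13 -> window=[31, 13] -> max=31
step 12: append 32 -> window=[13, 32] -> max=32
step 13: append 31 -> window=[32, 31] -> max=32
step 14: append 2 -> window=[31, 2] -> max=31
step 15: append 19 -> window=[2, 19] -> max=19

Answer: 29 29 44 44 37 37 19 39 39 31 32 32 31 19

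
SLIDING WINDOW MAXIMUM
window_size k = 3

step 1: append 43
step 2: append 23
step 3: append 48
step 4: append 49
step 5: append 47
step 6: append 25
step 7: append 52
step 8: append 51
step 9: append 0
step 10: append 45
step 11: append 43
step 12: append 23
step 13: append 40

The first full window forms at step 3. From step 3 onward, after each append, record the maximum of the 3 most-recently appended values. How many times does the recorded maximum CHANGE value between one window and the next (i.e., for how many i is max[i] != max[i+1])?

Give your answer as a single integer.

Answer: 5

Derivation:
step 1: append 43 -> window=[43] (not full yet)
step 2: append 23 -> window=[43, 23] (not full yet)
step 3: append 48 -> window=[43, 23, 48] -> max=48
step 4: append 49 -> window=[23, 48, 49] -> max=49
step 5: append 47 -> window=[48, 49, 47] -> max=49
step 6: append 25 -> window=[49, 47, 25] -> max=49
step 7: append 52 -> window=[47, 25, 52] -> max=52
step 8: append 51 -> window=[25, 52, 51] -> max=52
step 9: append 0 -> window=[52, 51, 0] -> max=52
step 10: append 45 -> window=[51, 0, 45] -> max=51
step 11: append 43 -> window=[0, 45, 43] -> max=45
step 12: append 23 -> window=[45, 43, 23] -> max=45
step 13: append 40 -> window=[43, 23, 40] -> max=43
Recorded maximums: 48 49 49 49 52 52 52 51 45 45 43
Changes between consecutive maximums: 5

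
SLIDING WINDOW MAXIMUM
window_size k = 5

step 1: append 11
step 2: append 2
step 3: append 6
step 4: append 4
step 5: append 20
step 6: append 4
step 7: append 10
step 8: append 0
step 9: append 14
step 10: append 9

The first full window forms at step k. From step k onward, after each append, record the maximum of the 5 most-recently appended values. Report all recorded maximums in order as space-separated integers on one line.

Answer: 20 20 20 20 20 14

Derivation:
step 1: append 11 -> window=[11] (not full yet)
step 2: append 2 -> window=[11, 2] (not full yet)
step 3: append 6 -> window=[11, 2, 6] (not full yet)
step 4: append 4 -> window=[11, 2, 6, 4] (not full yet)
step 5: append 20 -> window=[11, 2, 6, 4, 20] -> max=20
step 6: append 4 -> window=[2, 6, 4, 20, 4] -> max=20
step 7: append 10 -> window=[6, 4, 20, 4, 10] -> max=20
step 8: append 0 -> window=[4, 20, 4, 10, 0] -> max=20
step 9: append 14 -> window=[20, 4, 10, 0, 14] -> max=20
step 10: append 9 -> window=[4, 10, 0, 14, 9] -> max=14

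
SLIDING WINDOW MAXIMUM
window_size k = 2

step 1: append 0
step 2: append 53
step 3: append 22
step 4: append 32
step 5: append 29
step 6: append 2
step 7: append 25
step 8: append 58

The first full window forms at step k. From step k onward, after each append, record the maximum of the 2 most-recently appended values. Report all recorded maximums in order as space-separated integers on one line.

step 1: append 0 -> window=[0] (not full yet)
step 2: append 53 -> window=[0, 53] -> max=53
step 3: append 22 -> window=[53, 22] -> max=53
step 4: append 32 -> window=[22, 32] -> max=32
step 5: append 29 -> window=[32, 29] -> max=32
step 6: append 2 -> window=[29, 2] -> max=29
step 7: append 25 -> window=[2, 25] -> max=25
step 8: append 58 -> window=[25, 58] -> max=58

Answer: 53 53 32 32 29 25 58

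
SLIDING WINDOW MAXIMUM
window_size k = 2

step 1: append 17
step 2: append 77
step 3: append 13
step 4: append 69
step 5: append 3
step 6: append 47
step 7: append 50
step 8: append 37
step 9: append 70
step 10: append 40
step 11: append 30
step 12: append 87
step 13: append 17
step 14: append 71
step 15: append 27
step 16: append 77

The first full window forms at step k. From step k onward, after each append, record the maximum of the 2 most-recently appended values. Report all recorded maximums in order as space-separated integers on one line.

Answer: 77 77 69 69 47 50 50 70 70 40 87 87 71 71 77

Derivation:
step 1: append 17 -> window=[17] (not full yet)
step 2: append 77 -> window=[17, 77] -> max=77
step 3: append 13 -> window=[77, 13] -> max=77
step 4: append 69 -> window=[13, 69] -> max=69
step 5: append 3 -> window=[69, 3] -> max=69
step 6: append 47 -> window=[3, 47] -> max=47
step 7: append 50 -> window=[47, 50] -> max=50
step 8: append 37 -> window=[50, 37] -> max=50
step 9: append 70 -> window=[37, 70] -> max=70
step 10: append 40 -> window=[70, 40] -> max=70
step 11: append 30 -> window=[40, 30] -> max=40
step 12: append 87 -> window=[30, 87] -> max=87
step 13: append 17 -> window=[87, 17] -> max=87
step 14: append 71 -> window=[17, 71] -> max=71
step 15: append 27 -> window=[71, 27] -> max=71
step 16: append 77 -> window=[27, 77] -> max=77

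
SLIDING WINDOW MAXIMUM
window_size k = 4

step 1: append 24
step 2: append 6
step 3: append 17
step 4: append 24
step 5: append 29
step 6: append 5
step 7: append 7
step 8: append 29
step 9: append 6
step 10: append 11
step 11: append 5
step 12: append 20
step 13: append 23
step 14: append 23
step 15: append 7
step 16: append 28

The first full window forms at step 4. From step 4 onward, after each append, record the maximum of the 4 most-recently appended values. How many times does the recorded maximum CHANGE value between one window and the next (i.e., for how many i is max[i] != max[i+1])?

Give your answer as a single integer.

step 1: append 24 -> window=[24] (not full yet)
step 2: append 6 -> window=[24, 6] (not full yet)
step 3: append 17 -> window=[24, 6, 17] (not full yet)
step 4: append 24 -> window=[24, 6, 17, 24] -> max=24
step 5: append 29 -> window=[6, 17, 24, 29] -> max=29
step 6: append 5 -> window=[17, 24, 29, 5] -> max=29
step 7: append 7 -> window=[24, 29, 5, 7] -> max=29
step 8: append 29 -> window=[29, 5, 7, 29] -> max=29
step 9: append 6 -> window=[5, 7, 29, 6] -> max=29
step 10: append 11 -> window=[7, 29, 6, 11] -> max=29
step 11: append 5 -> window=[29, 6, 11, 5] -> max=29
step 12: append 20 -> window=[6, 11, 5, 20] -> max=20
step 13: append 23 -> window=[11, 5, 20, 23] -> max=23
step 14: append 23 -> window=[5, 20, 23, 23] -> max=23
step 15: append 7 -> window=[20, 23, 23, 7] -> max=23
step 16: append 28 -> window=[23, 23, 7, 28] -> max=28
Recorded maximums: 24 29 29 29 29 29 29 29 20 23 23 23 28
Changes between consecutive maximums: 4

Answer: 4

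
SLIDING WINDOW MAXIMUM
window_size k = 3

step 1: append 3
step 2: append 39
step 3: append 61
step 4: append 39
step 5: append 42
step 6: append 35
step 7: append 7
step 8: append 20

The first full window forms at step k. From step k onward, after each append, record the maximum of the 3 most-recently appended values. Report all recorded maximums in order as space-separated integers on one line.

Answer: 61 61 61 42 42 35

Derivation:
step 1: append 3 -> window=[3] (not full yet)
step 2: append 39 -> window=[3, 39] (not full yet)
step 3: append 61 -> window=[3, 39, 61] -> max=61
step 4: append 39 -> window=[39, 61, 39] -> max=61
step 5: append 42 -> window=[61, 39, 42] -> max=61
step 6: append 35 -> window=[39, 42, 35] -> max=42
step 7: append 7 -> window=[42, 35, 7] -> max=42
step 8: append 20 -> window=[35, 7, 20] -> max=35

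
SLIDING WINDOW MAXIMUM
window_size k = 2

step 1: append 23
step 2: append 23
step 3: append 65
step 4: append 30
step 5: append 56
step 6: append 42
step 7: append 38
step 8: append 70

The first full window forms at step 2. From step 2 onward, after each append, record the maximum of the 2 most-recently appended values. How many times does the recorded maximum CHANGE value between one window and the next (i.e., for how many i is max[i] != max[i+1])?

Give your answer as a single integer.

Answer: 4

Derivation:
step 1: append 23 -> window=[23] (not full yet)
step 2: append 23 -> window=[23, 23] -> max=23
step 3: append 65 -> window=[23, 65] -> max=65
step 4: append 30 -> window=[65, 30] -> max=65
step 5: append 56 -> window=[30, 56] -> max=56
step 6: append 42 -> window=[56, 42] -> max=56
step 7: append 38 -> window=[42, 38] -> max=42
step 8: append 70 -> window=[38, 70] -> max=70
Recorded maximums: 23 65 65 56 56 42 70
Changes between consecutive maximums: 4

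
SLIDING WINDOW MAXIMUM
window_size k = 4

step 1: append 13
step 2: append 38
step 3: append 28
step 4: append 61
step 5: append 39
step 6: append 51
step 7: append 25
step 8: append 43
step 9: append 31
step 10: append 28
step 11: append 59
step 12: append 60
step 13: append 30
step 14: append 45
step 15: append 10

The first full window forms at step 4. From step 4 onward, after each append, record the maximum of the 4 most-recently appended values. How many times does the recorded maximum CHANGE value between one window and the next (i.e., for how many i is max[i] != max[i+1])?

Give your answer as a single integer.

Answer: 4

Derivation:
step 1: append 13 -> window=[13] (not full yet)
step 2: append 38 -> window=[13, 38] (not full yet)
step 3: append 28 -> window=[13, 38, 28] (not full yet)
step 4: append 61 -> window=[13, 38, 28, 61] -> max=61
step 5: append 39 -> window=[38, 28, 61, 39] -> max=61
step 6: append 51 -> window=[28, 61, 39, 51] -> max=61
step 7: append 25 -> window=[61, 39, 51, 25] -> max=61
step 8: append 43 -> window=[39, 51, 25, 43] -> max=51
step 9: append 31 -> window=[51, 25, 43, 31] -> max=51
step 10: append 28 -> window=[25, 43, 31, 28] -> max=43
step 11: append 59 -> window=[43, 31, 28, 59] -> max=59
step 12: append 60 -> window=[31, 28, 59, 60] -> max=60
step 13: append 30 -> window=[28, 59, 60, 30] -> max=60
step 14: append 45 -> window=[59, 60, 30, 45] -> max=60
step 15: append 10 -> window=[60, 30, 45, 10] -> max=60
Recorded maximums: 61 61 61 61 51 51 43 59 60 60 60 60
Changes between consecutive maximums: 4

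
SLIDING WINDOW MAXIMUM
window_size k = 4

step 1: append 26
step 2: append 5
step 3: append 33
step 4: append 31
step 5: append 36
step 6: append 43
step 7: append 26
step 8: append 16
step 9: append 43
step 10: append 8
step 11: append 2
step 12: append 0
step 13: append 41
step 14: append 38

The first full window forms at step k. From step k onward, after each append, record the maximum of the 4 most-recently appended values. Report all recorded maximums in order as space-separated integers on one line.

Answer: 33 36 43 43 43 43 43 43 43 41 41

Derivation:
step 1: append 26 -> window=[26] (not full yet)
step 2: append 5 -> window=[26, 5] (not full yet)
step 3: append 33 -> window=[26, 5, 33] (not full yet)
step 4: append 31 -> window=[26, 5, 33, 31] -> max=33
step 5: append 36 -> window=[5, 33, 31, 36] -> max=36
step 6: append 43 -> window=[33, 31, 36, 43] -> max=43
step 7: append 26 -> window=[31, 36, 43, 26] -> max=43
step 8: append 16 -> window=[36, 43, 26, 16] -> max=43
step 9: append 43 -> window=[43, 26, 16, 43] -> max=43
step 10: append 8 -> window=[26, 16, 43, 8] -> max=43
step 11: append 2 -> window=[16, 43, 8, 2] -> max=43
step 12: append 0 -> window=[43, 8, 2, 0] -> max=43
step 13: append 41 -> window=[8, 2, 0, 41] -> max=41
step 14: append 38 -> window=[2, 0, 41, 38] -> max=41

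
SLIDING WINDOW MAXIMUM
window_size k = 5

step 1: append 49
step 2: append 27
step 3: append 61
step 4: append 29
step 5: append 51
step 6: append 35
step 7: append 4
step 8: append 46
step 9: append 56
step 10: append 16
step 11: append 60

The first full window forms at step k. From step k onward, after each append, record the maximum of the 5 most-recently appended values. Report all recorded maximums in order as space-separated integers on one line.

step 1: append 49 -> window=[49] (not full yet)
step 2: append 27 -> window=[49, 27] (not full yet)
step 3: append 61 -> window=[49, 27, 61] (not full yet)
step 4: append 29 -> window=[49, 27, 61, 29] (not full yet)
step 5: append 51 -> window=[49, 27, 61, 29, 51] -> max=61
step 6: append 35 -> window=[27, 61, 29, 51, 35] -> max=61
step 7: append 4 -> window=[61, 29, 51, 35, 4] -> max=61
step 8: append 46 -> window=[29, 51, 35, 4, 46] -> max=51
step 9: append 56 -> window=[51, 35, 4, 46, 56] -> max=56
step 10: append 16 -> window=[35, 4, 46, 56, 16] -> max=56
step 11: append 60 -> window=[4, 46, 56, 16, 60] -> max=60

Answer: 61 61 61 51 56 56 60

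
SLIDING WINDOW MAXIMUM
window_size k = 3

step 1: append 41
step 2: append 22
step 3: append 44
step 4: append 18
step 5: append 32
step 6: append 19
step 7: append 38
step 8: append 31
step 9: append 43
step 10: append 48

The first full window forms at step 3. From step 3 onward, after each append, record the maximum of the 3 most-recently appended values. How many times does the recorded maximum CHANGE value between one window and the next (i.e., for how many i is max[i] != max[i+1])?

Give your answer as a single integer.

step 1: append 41 -> window=[41] (not full yet)
step 2: append 22 -> window=[41, 22] (not full yet)
step 3: append 44 -> window=[41, 22, 44] -> max=44
step 4: append 18 -> window=[22, 44, 18] -> max=44
step 5: append 32 -> window=[44, 18, 32] -> max=44
step 6: append 19 -> window=[18, 32, 19] -> max=32
step 7: append 38 -> window=[32, 19, 38] -> max=38
step 8: append 31 -> window=[19, 38, 31] -> max=38
step 9: append 43 -> window=[38, 31, 43] -> max=43
step 10: append 48 -> window=[31, 43, 48] -> max=48
Recorded maximums: 44 44 44 32 38 38 43 48
Changes between consecutive maximums: 4

Answer: 4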